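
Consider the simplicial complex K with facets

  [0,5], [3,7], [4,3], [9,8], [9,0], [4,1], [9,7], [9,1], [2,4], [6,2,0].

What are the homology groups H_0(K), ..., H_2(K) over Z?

H_0 = Z,  H_1 = Z^2,  H_2 = 0.

Fix the vertex order 0 < 1 < 2 < 3 < 4 < 5 < 6 < 7 < 8 < 9 and write every simplex with vertices in increasing order. Then dim K = 2 and the simplices of K are:

  0-simplices (10): [0], [1], [2], [3], [4], [5], [6], [7], [8], [9]
  1-simplices (12): [0,2], [0,5], [0,6], [0,9], [1,4], [1,9], [2,4], [2,6], [3,4], [3,7], [7,9], [8,9]
  2-simplices (1): [0,2,6]

so the chain groups are C_0 ≅ Z^10, C_1 ≅ Z^12, C_2 ≅ Z^1.

∂_1: C_1 → C_0 sends each edge [p,q] (with p < q) to q − p.
The 10×12 boundary matrix has rank 9 and Smith normal form diag(1,1,1,1,1,1,1,1,1).

Boundary ∂_2: C_2 → C_1 acts by ∂[p,q,r] = [q,r] − [p,r] + [p,q]. For instance
  ∂[0,2,6] = [2,6] − [0,6] + [0,2].
The 12×1 boundary matrix has rank 1 and Smith normal form diag(1).

Reading off H_k = ker ∂_k / im ∂_{k+1}:

  H_0: rank C_0 − rank ∂_1 = 10 − 9 = 1, and the invariant factors of ∂_1 are all 1, so H_0 = Z.
  H_1: rank ker ∂_1 − rank ∂_2 = (12 − 9) − 1 = 2, and the invariant factors of ∂_2 are all 1, so H_1 = Z^2.
  H_2: rank ker ∂_2 − rank ∂_3 = (1 − 1) − 0 = 0, and there is no ∂_3, so H_2 = 0.

As a check, the Euler characteristic is 10 − 12 + 1 = -1, which agrees with 1 − 2 + 0 = -1.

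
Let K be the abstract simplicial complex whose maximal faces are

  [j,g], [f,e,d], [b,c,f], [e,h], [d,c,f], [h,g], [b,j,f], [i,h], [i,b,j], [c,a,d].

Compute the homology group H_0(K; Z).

H_0 ≅ Z.

Take the total order a < b < c < d < e < f < g < h < i < j on the vertex set. Then K (dimension 2) consists of the simplices:

  0-simplices (10): a, b, c, d, e, f, g, h, i, j
  1-simplices (17): ac, ad, bc, bf, bi, bj, cd, cf, de, df, ef, eh, fj, gh, gj, hi, ij
  2-simplices (6): acd, bcf, bfj, bij, cdf, def

so the chain groups are C_0 ≅ Z^10, C_1 ≅ Z^17, C_2 ≅ Z^6.

The boundary map ∂_1: C_1 → C_0 sends each edge [p,q] (with p < q) to q − p. For instance
  ∂hi = i − h.
This gives a 10×17 integer matrix of rank 9; reducing to Smith normal form yields diagonal entries (1,1,1,1,1,1,1,1,1).

The boundary map ∂_2: C_2 → C_1 sends each 2-simplex [p,q,r] to [q,r] − [p,r] + [p,q]. For instance
  ∂acd = cd − ad + ac,
  ∂bcf = cf − bf + bc.
The 17×6 boundary matrix has rank 6 and Smith normal form diag(1,1,1,1,1,1).

Now H_k = ker ∂_k / im ∂_{k+1}, so:

  H_0: rank C_0 − rank ∂_1 = 10 − 9 = 1, and the invariant factors of ∂_1 are all 1, so H_0 ≅ Z.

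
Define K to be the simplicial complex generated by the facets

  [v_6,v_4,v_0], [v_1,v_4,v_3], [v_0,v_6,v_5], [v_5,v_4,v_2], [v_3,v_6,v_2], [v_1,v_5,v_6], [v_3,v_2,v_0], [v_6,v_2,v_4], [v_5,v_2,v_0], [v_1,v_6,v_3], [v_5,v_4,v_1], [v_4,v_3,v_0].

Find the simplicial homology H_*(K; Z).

Take the total order v_0 < v_1 < v_2 < v_3 < v_4 < v_5 < v_6 on the vertex set. Then K (dimension 2) consists of the simplices:

  0-simplices (7): [v_0], [v_1], [v_2], [v_3], [v_4], [v_5], [v_6]
  1-simplices (18): (18 of them)
  2-simplices (12): (12 of them)

so the chain groups are C_0 ≅ Z^7, C_1 ≅ Z^18, C_2 ≅ Z^12.

∂_1: C_1 → C_0 maps an edge to its endpoints' difference, ∂[p,q] = q − p.
This gives a 7×18 integer matrix of rank 6; reducing to Smith normal form yields diagonal entries (1,1,1,1,1,1).

The boundary map ∂_2: C_2 → C_1 maps a triangle to the signed sum of its edges. For instance
  ∂[v_2,v_3,v_6] = [v_3,v_6] − [v_2,v_6] + [v_2,v_3],
  ∂[v_0,v_5,v_6] = [v_5,v_6] − [v_0,v_6] + [v_0,v_5].
The 18×12 boundary matrix has rank 12 and Smith normal form diag(1,1,1,1,1,1,1,1,1,1,1,2).

From H_k ≅ ker(∂_k) / im(∂_{k+1}) we obtain:

  H_0: rank C_0 − rank ∂_1 = 7 − 6 = 1, and the invariant factors of ∂_1 are all 1, so H_0 = Z.
  H_1: rank ker ∂_1 − rank ∂_2 = (18 − 6) − 12 = 0, and ∂_2 has invariant factor 2 > 1, so H_1 = Z/2.
  H_2: rank ker ∂_2 − rank ∂_3 = (12 − 12) − 0 = 0, and there is no ∂_3, so H_2 = 0.

(K is a triangulation of the real projective plane RP^2.)

H_0 = Z,  H_1 = Z/2,  H_2 = 0.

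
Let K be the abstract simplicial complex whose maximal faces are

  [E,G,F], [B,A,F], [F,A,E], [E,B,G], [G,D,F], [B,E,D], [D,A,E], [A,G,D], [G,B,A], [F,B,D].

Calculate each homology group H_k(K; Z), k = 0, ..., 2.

H_0 ≅ Z,  H_1 ≅ Z/2,  H_2 = 0.

We work with the vertex ordering A < B < D < E < F < G. The simplices of K, each written with vertices in increasing order, are:

  0-simplices (6): A, B, D, E, F, G
  1-simplices (15): AB, AD, AE, AF, AG, BD, BE, BF, BG, DE, DF, DG, EF, EG, FG
  2-simplices (10): ABF, ABG, ADE, ADG, AEF, BDE, BDF, BEG, DFG, EFG

giving chain groups C_0 ≅ Z^6, C_1 ≅ Z^15, C_2 ≅ Z^10.

Boundary ∂_1: C_1 → C_0 sends each edge [p,q] (with p < q) to q − p.
As a 6×15 matrix over Z this has rank 5, with invariant factors (1,1,1,1,1).

The boundary map ∂_2: C_2 → C_1 sends each 2-simplex [p,q,r] to [q,r] − [p,r] + [p,q]. For instance
  ∂AEF = EF − AF + AE,
  ∂BEG = EG − BG + BE.
The 15×10 boundary matrix has rank 10 and Smith normal form diag(1,1,1,1,1,1,1,1,1,2).

Reading off H_k = ker ∂_k / im ∂_{k+1}:

  H_0: rank C_0 − rank ∂_1 = 6 − 5 = 1, and the invariant factors of ∂_1 are all 1, so H_0 ≅ Z.
  H_1: rank ker ∂_1 − rank ∂_2 = (15 − 5) − 10 = 0, and ∂_2 has invariant factor 2 > 1, so H_1 ≅ Z/2.
  H_2: rank ker ∂_2 − rank ∂_3 = (10 − 10) − 0 = 0, and there is no ∂_3, so H_2 ≅ 0.

As a check, the Euler characteristic is 6 − 15 + 10 = 1, which agrees with 1 − 0 + 0 = 1.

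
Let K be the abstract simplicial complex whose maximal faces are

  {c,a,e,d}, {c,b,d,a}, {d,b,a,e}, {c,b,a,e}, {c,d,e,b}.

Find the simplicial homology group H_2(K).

H_2 ≅ 0.

Order the vertices as a < b < c < d < e. Listing each simplex with vertices in this order, K has dimension 3 with simplices:

  0-simplices (5): a, b, c, d, e
  1-simplices (10): ab, ac, ad, ae, bc, bd, be, cd, ce, de
  2-simplices (10): abc, abd, abe, acd, ace, ade, bcd, bce, bde, cde
  3-simplices (5): abcd, abce, abde, acde, bcde

giving chain groups C_0 ≅ Z^5, C_1 ≅ Z^10, C_2 ≅ Z^10, C_3 ≅ Z^5.

∂_1: C_1 → C_0 maps an edge to its endpoints' difference, ∂[p,q] = q − p.
The 5×10 boundary matrix has rank 4 and Smith normal form diag(1,1,1,1).

∂_2: C_2 → C_1 acts by ∂[p,q,r] = [q,r] − [p,r] + [p,q]. For instance
  ∂acd = cd − ad + ac,
  ∂bde = de − be + bd.
This gives a 10×10 integer matrix of rank 6; reducing to Smith normal form yields diagonal entries (1,1,1,1,1,1).

The boundary map ∂_3: C_3 → C_2 sends each 3-simplex σ to the alternating sum Σ_i (−1)^i (σ with its i-th vertex removed). For instance
  ∂acde = cde − ade + ace − acd,
  ∂abcd = bcd − acd + abd − abc.
As a 10×5 matrix over Z this has rank 4, with invariant factors (1,1,1,1).

Reading off H_k = ker ∂_k / im ∂_{k+1}:

  H_2: rank ker ∂_2 − rank ∂_3 = (10 − 6) − 4 = 0, and the invariant factors of ∂_3 are all 1, so H_2 ≅ 0.

(K is a triangulation of the 3-sphere S^3.)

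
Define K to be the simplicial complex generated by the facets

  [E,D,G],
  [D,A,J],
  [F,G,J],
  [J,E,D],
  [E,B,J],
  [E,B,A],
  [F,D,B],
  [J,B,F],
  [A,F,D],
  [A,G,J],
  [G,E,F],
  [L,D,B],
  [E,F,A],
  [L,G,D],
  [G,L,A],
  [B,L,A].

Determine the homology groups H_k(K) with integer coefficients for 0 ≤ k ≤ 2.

K has 8 vertices, 24 edges, 16 triangles.
rank ∂_0 = 0, rank ∂_1 = 7 ⇒ b_0 = 8 − 0 − 7 = 1; all invariant factors of ∂_1 are 1 so no torsion. So H_0 = Z.
rank ∂_1 = 7, rank ∂_2 = 15 ⇒ b_1 = 24 − 7 − 15 = 2; all invariant factors of ∂_2 are 1 so no torsion. So H_1 = Z^2.
rank ∂_2 = 15, rank ∂_3 = 0 ⇒ b_2 = 16 − 15 − 0 = 1. So H_2 = Z.

H_0 ≅ Z,  H_1 ≅ Z^2,  H_2 ≅ Z.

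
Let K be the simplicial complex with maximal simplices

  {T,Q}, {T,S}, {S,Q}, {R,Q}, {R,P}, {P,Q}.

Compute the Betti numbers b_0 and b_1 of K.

b_0 = 1, b_1 = 2.

K has 5 vertices, 6 edges.
rank ∂_0 = 0, rank ∂_1 = 4 ⇒ b_0 = 5 − 0 − 4 = 1; all invariant factors of ∂_1 are 1 so no torsion. So H_0 ≅ Z.
rank ∂_1 = 4, rank ∂_2 = 0 ⇒ b_1 = 6 − 4 − 0 = 2. So H_1 ≅ Z^2.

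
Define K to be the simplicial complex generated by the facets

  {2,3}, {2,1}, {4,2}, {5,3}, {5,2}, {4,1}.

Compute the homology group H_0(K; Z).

H_0 ≅ Z.

Fix the vertex order 1 < 2 < 3 < 4 < 5 and write every simplex with vertices in increasing order. Then dim K = 1 and the simplices of K are:

  0-simplices (5): [1], [2], [3], [4], [5]
  1-simplices (6): [1,2], [1,4], [2,3], [2,4], [2,5], [3,5]

Hence C_0 ≅ Z^5, C_1 ≅ Z^6.

The boundary map ∂_1: C_1 → C_0 maps an edge to its endpoints' difference, ∂[p,q] = q − p. For instance
  ∂[2,4] = [4] − [2].
As a 5×6 matrix over Z this has rank 4, with invariant factors (1,1,1,1).

From H_k ≅ ker(∂_k) / im(∂_{k+1}) we obtain:

  H_0: rank C_0 − rank ∂_1 = 5 − 4 = 1, and the invariant factors of ∂_1 are all 1, so H_0 = Z.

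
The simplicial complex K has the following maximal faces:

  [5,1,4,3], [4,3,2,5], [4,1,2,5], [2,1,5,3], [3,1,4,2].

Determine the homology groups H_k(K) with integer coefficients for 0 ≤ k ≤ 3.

Take the total order 1 < 2 < 3 < 4 < 5 on the vertex set. Then K (dimension 3) consists of the simplices:

  0-simplices (5): [1], [2], [3], [4], [5]
  1-simplices (10): [1,2], [1,3], [1,4], [1,5], [2,3], [2,4], [2,5], [3,4], [3,5], [4,5]
  2-simplices (10): [1,2,3], [1,2,4], [1,2,5], [1,3,4], [1,3,5], [1,4,5], [2,3,4], [2,3,5], [2,4,5], [3,4,5]
  3-simplices (5): [1,2,3,4], [1,2,3,5], [1,2,4,5], [1,3,4,5], [2,3,4,5]

giving chain groups C_0 ≅ Z^5, C_1 ≅ Z^10, C_2 ≅ Z^10, C_3 ≅ Z^5.

Boundary ∂_1: C_1 → C_0 is given by ∂[p,q] = [q] − [p].
The resulting 5×10 matrix has rank 4, and its Smith normal form has invariant factors (1,1,1,1).

Boundary ∂_2: C_2 → C_1 maps a triangle to the signed sum of its edges. For instance
  ∂[1,4,5] = [4,5] − [1,5] + [1,4],
  ∂[1,3,5] = [3,5] − [1,5] + [1,3].
The 10×10 boundary matrix has rank 6 and Smith normal form diag(1,1,1,1,1,1).

∂_3: C_3 → C_2 sends each 3-simplex σ to the alternating sum Σ_i (−1)^i (σ with its i-th vertex removed). For instance
  ∂[1,2,3,5] = [2,3,5] − [1,3,5] + [1,2,5] − [1,2,3],
  ∂[1,2,4,5] = [2,4,5] − [1,4,5] + [1,2,5] − [1,2,4].
The 10×5 boundary matrix has rank 4 and Smith normal form diag(1,1,1,1).

Computing H_k = (kernel of ∂_k) / (image of ∂_{k+1}):

  H_0: rank C_0 − rank ∂_1 = 5 − 4 = 1, and the invariant factors of ∂_1 are all 1, so H_0 ≅ Z.
  H_1: rank ker ∂_1 − rank ∂_2 = (10 − 4) − 6 = 0, and the invariant factors of ∂_2 are all 1, so H_1 ≅ 0.
  H_2: rank ker ∂_2 − rank ∂_3 = (10 − 6) − 4 = 0, and the invariant factors of ∂_3 are all 1, so H_2 ≅ 0.
  H_3: rank ker ∂_3 − rank ∂_4 = (5 − 4) − 0 = 1, and there is no ∂_4, so H_3 ≅ Z.

As a check, the Euler characteristic is 5 − 10 + 10 − 5 = 0, which agrees with 1 − 0 + 0 − 1 = 0.
(K is a triangulation of the 3-sphere S^3.)

H_0 ≅ Z,  H_1 = 0,  H_2 = 0,  H_3 ≅ Z.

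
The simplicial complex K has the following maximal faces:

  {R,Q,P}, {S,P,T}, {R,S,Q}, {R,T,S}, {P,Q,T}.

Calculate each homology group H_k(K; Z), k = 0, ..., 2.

Fix the vertex order P < Q < R < S < T and write every simplex with vertices in increasing order. Then dim K = 2 and the simplices of K are:

  0-simplices (5): P, Q, R, S, T
  1-simplices (10): PQ, PR, PS, PT, QR, QS, QT, RS, RT, ST
  2-simplices (5): PQR, PQT, PST, QRS, RST

so the chain groups are C_0 ≅ Z^5, C_1 ≅ Z^10, C_2 ≅ Z^5.

The boundary map ∂_1: C_1 → C_0 is given by ∂[p,q] = [q] − [p]. For instance
  ∂PQ = Q − P.
The resulting 5×10 matrix has rank 4, and its Smith normal form has invariant factors (1,1,1,1).

∂_2: C_2 → C_1 maps a triangle to the signed sum of its edges. For instance
  ∂QRS = RS − QS + QR,
  ∂RST = ST − RT + RS.
The resulting 10×5 matrix has rank 5, and its Smith normal form has invariant factors (1,1,1,1,1).

Computing H_k = (kernel of ∂_k) / (image of ∂_{k+1}):

  H_0: rank C_0 − rank ∂_1 = 5 − 4 = 1, and the invariant factors of ∂_1 are all 1, so H_0 ≅ Z.
  H_1: rank ker ∂_1 − rank ∂_2 = (10 − 4) − 5 = 1, and the invariant factors of ∂_2 are all 1, so H_1 ≅ Z.
  H_2: rank ker ∂_2 − rank ∂_3 = (5 − 5) − 0 = 0, and there is no ∂_3, so H_2 ≅ 0.

H_0 = Z,  H_1 = Z,  H_2 = 0.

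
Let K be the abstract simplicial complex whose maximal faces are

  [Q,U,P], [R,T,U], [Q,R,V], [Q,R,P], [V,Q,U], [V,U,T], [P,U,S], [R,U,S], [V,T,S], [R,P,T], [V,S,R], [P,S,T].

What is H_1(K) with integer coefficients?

We work with the vertex ordering P < Q < R < S < T < U < V. The simplices of K, each written with vertices in increasing order, are:

  0-simplices (7): P, Q, R, S, T, U, V
  1-simplices (18): PQ, PR, PS, PT, PU, QR, QU, QV, RS, RT, RU, RV, ST, SU, SV, TU, TV, UV
  2-simplices (12): PQR, PQU, PRT, PST, PSU, QRV, QUV, RSU, RSV, RTU, STV, TUV

giving chain groups C_0 ≅ Z^7, C_1 ≅ Z^18, C_2 ≅ Z^12.

∂_1: C_1 → C_0 sends each edge [p,q] (with p < q) to q − p. For instance
  ∂RT = T − R.
The 7×18 boundary matrix has rank 6 and Smith normal form diag(1,1,1,1,1,1).

∂_2: C_2 → C_1 maps a triangle to the signed sum of its edges. For instance
  ∂TUV = UV − TV + TU,
  ∂STV = TV − SV + ST.
This gives a 18×12 integer matrix of rank 12; reducing to Smith normal form yields diagonal entries (1,1,1,1,1,1,1,1,1,1,1,2).

Computing H_k = (kernel of ∂_k) / (image of ∂_{k+1}):

  H_1: rank ker ∂_1 − rank ∂_2 = (18 − 6) − 12 = 0, and ∂_2 has invariant factor 2 > 1, so H_1 ≅ Z/2Z.

(K is a triangulation of the real projective plane RP^2.)

H_1 ≅ Z/2Z.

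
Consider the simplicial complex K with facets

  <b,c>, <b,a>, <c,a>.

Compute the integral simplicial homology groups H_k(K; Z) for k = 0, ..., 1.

H_0 = Z,  H_1 = Z.

Fix the vertex order a < b < c and write every simplex with vertices in increasing order. Then dim K = 1 and the simplices of K are:

  0-simplices (3): a, b, c
  1-simplices (3): ab, ac, bc

giving chain groups C_0 ≅ Z^3, C_1 ≅ Z^3.

The boundary map ∂_1: C_1 → C_0 maps an edge to its endpoints' difference, ∂[p,q] = q − p.
As a 3×3 matrix over Z this has rank 2, with invariant factors (1,1).

From H_k ≅ ker(∂_k) / im(∂_{k+1}) we obtain:

  H_0: rank C_0 − rank ∂_1 = 3 − 2 = 1, and the invariant factors of ∂_1 are all 1, so H_0 = Z.
  H_1: rank ker ∂_1 − rank ∂_2 = (3 − 2) − 0 = 1, and there is no ∂_2, so H_1 = Z.

As a check, the Euler characteristic is 3 − 3 = 0, which agrees with 1 − 1 = 0.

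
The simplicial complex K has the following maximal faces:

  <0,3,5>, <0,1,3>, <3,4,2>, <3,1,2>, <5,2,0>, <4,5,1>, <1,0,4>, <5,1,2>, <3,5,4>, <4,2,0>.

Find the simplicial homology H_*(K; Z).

H_0 ≅ Z,  H_1 ≅ Z/2,  H_2 = 0.

Fix the vertex order 0 < 1 < 2 < 3 < 4 < 5 and write every simplex with vertices in increasing order. Then dim K = 2 and the simplices of K are:

  0-simplices (6): [0], [1], [2], [3], [4], [5]
  1-simplices (15): [0,1], [0,2], [0,3], [0,4], [0,5], [1,2], [1,3], [1,4], [1,5], [2,3], [2,4], [2,5], [3,4], [3,5], [4,5]
  2-simplices (10): [0,1,3], [0,1,4], [0,2,4], [0,2,5], [0,3,5], [1,2,3], [1,2,5], [1,4,5], [2,3,4], [3,4,5]

so the chain groups are C_0 ≅ Z^6, C_1 ≅ Z^15, C_2 ≅ Z^10.

Boundary ∂_1: C_1 → C_0 sends each edge [p,q] (with p < q) to q − p. For instance
  ∂[3,4] = [4] − [3].
As a 6×15 matrix over Z this has rank 5, with invariant factors (1,1,1,1,1).

∂_2: C_2 → C_1 sends each 2-simplex [p,q,r] to [q,r] − [p,r] + [p,q]. For instance
  ∂[0,2,4] = [2,4] − [0,4] + [0,2],
  ∂[0,1,3] = [1,3] − [0,3] + [0,1].
The 15×10 boundary matrix has rank 10 and Smith normal form diag(1,1,1,1,1,1,1,1,1,2).

From H_k ≅ ker(∂_k) / im(∂_{k+1}) we obtain:

  H_0: rank C_0 − rank ∂_1 = 6 − 5 = 1, and the invariant factors of ∂_1 are all 1, so H_0 ≅ Z.
  H_1: rank ker ∂_1 − rank ∂_2 = (15 − 5) − 10 = 0, and ∂_2 has invariant factor 2 > 1, so H_1 ≅ Z/2.
  H_2: rank ker ∂_2 − rank ∂_3 = (10 − 10) − 0 = 0, and there is no ∂_3, so H_2 ≅ 0.

As a check, the Euler characteristic is 6 − 15 + 10 = 1, which agrees with 1 − 0 + 0 = 1.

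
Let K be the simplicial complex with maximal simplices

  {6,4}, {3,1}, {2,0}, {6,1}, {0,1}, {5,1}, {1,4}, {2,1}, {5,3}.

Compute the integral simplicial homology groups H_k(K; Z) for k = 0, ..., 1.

H_0 = Z,  H_1 = Z^3.

Take the total order 0 < 1 < 2 < 3 < 4 < 5 < 6 on the vertex set. Then K (dimension 1) consists of the simplices:

  0-simplices (7): [0], [1], [2], [3], [4], [5], [6]
  1-simplices (9): [0,1], [0,2], [1,2], [1,3], [1,4], [1,5], [1,6], [3,5], [4,6]

Hence C_0 ≅ Z^7, C_1 ≅ Z^9.

∂_1: C_1 → C_0 is given by ∂[p,q] = [q] − [p].
This gives a 7×9 integer matrix of rank 6; reducing to Smith normal form yields diagonal entries (1,1,1,1,1,1).

Computing H_k = (kernel of ∂_k) / (image of ∂_{k+1}):

  H_0: rank C_0 − rank ∂_1 = 7 − 6 = 1, and the invariant factors of ∂_1 are all 1, so H_0 ≅ Z.
  H_1: rank ker ∂_1 − rank ∂_2 = (9 − 6) − 0 = 3, and there is no ∂_2, so H_1 ≅ Z^3.

(K is a triangulation of a wedge of 3 circles.)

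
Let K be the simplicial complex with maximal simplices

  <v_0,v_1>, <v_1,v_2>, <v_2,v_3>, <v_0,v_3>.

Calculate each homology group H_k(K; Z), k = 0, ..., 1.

H_0 ≅ Z,  H_1 ≅ Z.

Order the vertices as v_0 < v_1 < v_2 < v_3. Listing each simplex with vertices in this order, K has dimension 1 with simplices:

  0-simplices (4): [v_0], [v_1], [v_2], [v_3]
  1-simplices (4): [v_0,v_1], [v_0,v_3], [v_1,v_2], [v_2,v_3]

so the chain groups are C_0 ≅ Z^4, C_1 ≅ Z^4.

The boundary map ∂_1: C_1 → C_0 maps an edge to its endpoints' difference, ∂[p,q] = q − p.
The 4×4 boundary matrix has rank 3 and Smith normal form diag(1,1,1).

Reading off H_k = ker ∂_k / im ∂_{k+1}:

  H_0: rank C_0 − rank ∂_1 = 4 − 3 = 1, and the invariant factors of ∂_1 are all 1, so H_0 ≅ Z.
  H_1: rank ker ∂_1 − rank ∂_2 = (4 − 3) − 0 = 1, and there is no ∂_2, so H_1 ≅ Z.

(K is a triangulation of the circle S^1.)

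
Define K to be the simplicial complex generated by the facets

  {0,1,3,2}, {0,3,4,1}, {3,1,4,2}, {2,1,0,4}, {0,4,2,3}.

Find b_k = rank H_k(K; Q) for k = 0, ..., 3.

K has 5 vertices, 10 edges, 10 triangles, 5 3-simplices.
rank ∂_0 = 0, rank ∂_1 = 4 ⇒ b_0 = 5 − 0 − 4 = 1; all invariant factors of ∂_1 are 1 so no torsion. So H_0 ≅ Z.
rank ∂_1 = 4, rank ∂_2 = 6 ⇒ b_1 = 10 − 4 − 6 = 0; all invariant factors of ∂_2 are 1 so no torsion. So H_1 ≅ 0.
rank ∂_2 = 6, rank ∂_3 = 4 ⇒ b_2 = 10 − 6 − 4 = 0; all invariant factors of ∂_3 are 1 so no torsion. So H_2 ≅ 0.
rank ∂_3 = 4, rank ∂_4 = 0 ⇒ b_3 = 5 − 4 − 0 = 1. So H_3 ≅ Z.

b_0 = 1, b_1 = 0, b_2 = 0, b_3 = 1.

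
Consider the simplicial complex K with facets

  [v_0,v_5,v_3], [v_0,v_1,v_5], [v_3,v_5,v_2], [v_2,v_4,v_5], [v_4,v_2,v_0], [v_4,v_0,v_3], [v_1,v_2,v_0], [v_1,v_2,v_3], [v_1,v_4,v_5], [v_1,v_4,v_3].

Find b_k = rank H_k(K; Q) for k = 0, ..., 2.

Fix the vertex order v_0 < v_1 < v_2 < v_3 < v_4 < v_5 and write every simplex with vertices in increasing order. Then dim K = 2 and the simplices of K are:

  0-simplices (6): [v_0], [v_1], [v_2], [v_3], [v_4], [v_5]
  1-simplices (15): (15 of them)
  2-simplices (10): [v_0,v_1,v_2], [v_0,v_1,v_5], [v_0,v_2,v_4], [v_0,v_3,v_4], [v_0,v_3,v_5], [v_1,v_2,v_3], [v_1,v_3,v_4], [v_1,v_4,v_5], [v_2,v_3,v_5], [v_2,v_4,v_5]

so the chain groups are C_0 ≅ Z^6, C_1 ≅ Z^15, C_2 ≅ Z^10.

Boundary ∂_1: C_1 → C_0 is given by ∂[p,q] = [q] − [p].
The resulting 6×15 matrix has rank 5, and its Smith normal form has invariant factors (1,1,1,1,1).

Boundary ∂_2: C_2 → C_1 sends each 2-simplex [p,q,r] to [q,r] − [p,r] + [p,q]. For instance
  ∂[v_1,v_2,v_3] = [v_2,v_3] − [v_1,v_3] + [v_1,v_2],
  ∂[v_1,v_4,v_5] = [v_4,v_5] − [v_1,v_5] + [v_1,v_4].
This gives a 15×10 integer matrix of rank 10; reducing to Smith normal form yields diagonal entries (1,1,1,1,1,1,1,1,1,2).

From H_k ≅ ker(∂_k) / im(∂_{k+1}) we obtain:

  H_0: rank C_0 − rank ∂_1 = 6 − 5 = 1, and the invariant factors of ∂_1 are all 1, so H_0 = Z.
  H_1: rank ker ∂_1 − rank ∂_2 = (15 − 5) − 10 = 0, and ∂_2 has invariant factor 2 > 1, so H_1 = Z/2.
  H_2: rank ker ∂_2 − rank ∂_3 = (10 − 10) − 0 = 0, and there is no ∂_3, so H_2 = 0.

Hence the Betti numbers are b_0 = 1, b_1 = 0, b_2 = 0.

b_0 = 1, b_1 = 0, b_2 = 0.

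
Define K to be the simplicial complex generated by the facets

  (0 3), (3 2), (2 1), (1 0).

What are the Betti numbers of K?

K has 4 vertices, 4 edges.
rank ∂_0 = 0, rank ∂_1 = 3 ⇒ b_0 = 4 − 0 − 3 = 1; all invariant factors of ∂_1 are 1 so no torsion. So H_0 = Z.
rank ∂_1 = 3, rank ∂_2 = 0 ⇒ b_1 = 4 − 3 − 0 = 1. So H_1 = Z.

b_0 = 1, b_1 = 1.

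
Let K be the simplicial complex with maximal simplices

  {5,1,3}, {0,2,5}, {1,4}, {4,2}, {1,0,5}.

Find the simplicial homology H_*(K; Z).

Order the vertices as 0 < 1 < 2 < 3 < 4 < 5. Listing each simplex with vertices in this order, K has dimension 2 with simplices:

  0-simplices (6): [0], [1], [2], [3], [4], [5]
  1-simplices (9): [0,1], [0,2], [0,5], [1,3], [1,4], [1,5], [2,4], [2,5], [3,5]
  2-simplices (3): [0,1,5], [0,2,5], [1,3,5]

giving chain groups C_0 ≅ Z^6, C_1 ≅ Z^9, C_2 ≅ Z^3.

∂_1: C_1 → C_0 sends each edge [p,q] (with p < q) to q − p. For instance
  ∂[2,5] = [5] − [2].
As a 6×9 matrix over Z this has rank 5, with invariant factors (1,1,1,1,1).

∂_2: C_2 → C_1 sends each 2-simplex [p,q,r] to [q,r] − [p,r] + [p,q]. For instance
  ∂[0,1,5] = [1,5] − [0,5] + [0,1],
  ∂[0,2,5] = [2,5] − [0,5] + [0,2].
As a 9×3 matrix over Z this has rank 3, with invariant factors (1,1,1).

Now H_k = ker ∂_k / im ∂_{k+1}, so:

  H_0: rank C_0 − rank ∂_1 = 6 − 5 = 1, and the invariant factors of ∂_1 are all 1, so H_0 = Z.
  H_1: rank ker ∂_1 − rank ∂_2 = (9 − 5) − 3 = 1, and the invariant factors of ∂_2 are all 1, so H_1 = Z.
  H_2: rank ker ∂_2 − rank ∂_3 = (3 − 3) − 0 = 0, and there is no ∂_3, so H_2 = 0.

H_0 = Z,  H_1 = Z,  H_2 = 0.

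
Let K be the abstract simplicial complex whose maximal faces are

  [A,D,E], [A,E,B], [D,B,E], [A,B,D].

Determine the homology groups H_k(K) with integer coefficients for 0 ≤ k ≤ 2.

We work with the vertex ordering A < B < D < E. The simplices of K, each written with vertices in increasing order, are:

  0-simplices (4): A, B, D, E
  1-simplices (6): AB, AD, AE, BD, BE, DE
  2-simplices (4): ABD, ABE, ADE, BDE

so the chain groups are C_0 ≅ Z^4, C_1 ≅ Z^6, C_2 ≅ Z^4.

The boundary map ∂_1: C_1 → C_0 maps an edge to its endpoints' difference, ∂[p,q] = q − p.
The 4×6 boundary matrix has rank 3 and Smith normal form diag(1,1,1).

The boundary map ∂_2: C_2 → C_1 maps a triangle to the signed sum of its edges. For instance
  ∂BDE = DE − BE + BD,
  ∂ADE = DE − AE + AD.
The resulting 6×4 matrix has rank 3, and its Smith normal form has invariant factors (1,1,1).

Now H_k = ker ∂_k / im ∂_{k+1}, so:

  H_0: rank C_0 − rank ∂_1 = 4 − 3 = 1, and the invariant factors of ∂_1 are all 1, so H_0 = Z.
  H_1: rank ker ∂_1 − rank ∂_2 = (6 − 3) − 3 = 0, and the invariant factors of ∂_2 are all 1, so H_1 = 0.
  H_2: rank ker ∂_2 − rank ∂_3 = (4 − 3) − 0 = 1, and there is no ∂_3, so H_2 = Z.

H_0 ≅ Z,  H_1 = 0,  H_2 ≅ Z.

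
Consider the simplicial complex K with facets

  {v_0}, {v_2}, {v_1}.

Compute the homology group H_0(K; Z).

Fix the vertex order v_0 < v_1 < v_2 and write every simplex with vertices in increasing order. Then dim K = 0 and the simplices of K are:

  0-simplices (3): [v_0], [v_1], [v_2]

so the chain groups are C_0 ≅ Z^3.

Reading off H_k = ker ∂_k / im ∂_{k+1}:

  H_0: rank C_0 − rank ∂_1 = 3 − 0 = 3, and there is no ∂_1, so H_0 ≅ Z^3.

H_0 = Z^3.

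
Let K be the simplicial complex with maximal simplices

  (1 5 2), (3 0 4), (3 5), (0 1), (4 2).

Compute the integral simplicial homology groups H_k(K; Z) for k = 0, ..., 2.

Take the total order 0 < 1 < 2 < 3 < 4 < 5 on the vertex set. Then K (dimension 2) consists of the simplices:

  0-simplices (6): [0], [1], [2], [3], [4], [5]
  1-simplices (9): [0,1], [0,3], [0,4], [1,2], [1,5], [2,4], [2,5], [3,4], [3,5]
  2-simplices (2): [0,3,4], [1,2,5]

Hence C_0 ≅ Z^6, C_1 ≅ Z^9, C_2 ≅ Z^2.

Boundary ∂_1: C_1 → C_0 is given by ∂[p,q] = [q] − [p].
As a 6×9 matrix over Z this has rank 5, with invariant factors (1,1,1,1,1).

Boundary ∂_2: C_2 → C_1 sends each 2-simplex [p,q,r] to [q,r] − [p,r] + [p,q]. For instance
  ∂[0,3,4] = [3,4] − [0,4] + [0,3],
  ∂[1,2,5] = [2,5] − [1,5] + [1,2].
The resulting 9×2 matrix has rank 2, and its Smith normal form has invariant factors (1,1).

Computing H_k = (kernel of ∂_k) / (image of ∂_{k+1}):

  H_0: rank C_0 − rank ∂_1 = 6 − 5 = 1, and the invariant factors of ∂_1 are all 1, so H_0 = Z.
  H_1: rank ker ∂_1 − rank ∂_2 = (9 − 5) − 2 = 2, and the invariant factors of ∂_2 are all 1, so H_1 = Z^2.
  H_2: rank ker ∂_2 − rank ∂_3 = (2 − 2) − 0 = 0, and there is no ∂_3, so H_2 = 0.

As a check, the Euler characteristic is 6 − 9 + 2 = -1, which agrees with 1 − 2 + 0 = -1.

H_0 ≅ Z,  H_1 ≅ Z^2,  H_2 = 0.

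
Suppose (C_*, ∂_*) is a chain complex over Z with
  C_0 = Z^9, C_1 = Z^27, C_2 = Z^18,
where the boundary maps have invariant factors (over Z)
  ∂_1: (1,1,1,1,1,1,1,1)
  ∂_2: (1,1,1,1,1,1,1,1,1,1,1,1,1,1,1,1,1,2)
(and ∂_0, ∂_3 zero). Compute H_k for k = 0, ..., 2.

H_0: b_0 = 9 − 0 − 8 = 1; torsion from ∂_1 factors > 1: none. So H_0 = Z.
H_1: b_1 = 27 − 8 − 18 = 1; torsion from ∂_2 factors > 1: [2]. So H_1 = Z ⊕ Z/2.
H_2: b_2 = 18 − 18 − 0 = 0; torsion from ∂_3 factors > 1: none. So H_2 = 0.

H_0 = Z,  H_1 = Z ⊕ Z/2,  H_2 = 0.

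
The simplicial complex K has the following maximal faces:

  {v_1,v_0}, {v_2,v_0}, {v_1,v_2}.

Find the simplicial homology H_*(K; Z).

H_0 = Z,  H_1 = Z.

Take the total order v_0 < v_1 < v_2 on the vertex set. Then K (dimension 1) consists of the simplices:

  0-simplices (3): [v_0], [v_1], [v_2]
  1-simplices (3): [v_0,v_1], [v_0,v_2], [v_1,v_2]

so the chain groups are C_0 ≅ Z^3, C_1 ≅ Z^3.

Boundary ∂_1: C_1 → C_0 sends each edge [p,q] (with p < q) to q − p.
The resulting 3×3 matrix has rank 2, and its Smith normal form has invariant factors (1,1).

Now H_k = ker ∂_k / im ∂_{k+1}, so:

  H_0: rank C_0 − rank ∂_1 = 3 − 2 = 1, and the invariant factors of ∂_1 are all 1, so H_0 = Z.
  H_1: rank ker ∂_1 − rank ∂_2 = (3 − 2) − 0 = 1, and there is no ∂_2, so H_1 = Z.

(K is a triangulation of the circle S^1.)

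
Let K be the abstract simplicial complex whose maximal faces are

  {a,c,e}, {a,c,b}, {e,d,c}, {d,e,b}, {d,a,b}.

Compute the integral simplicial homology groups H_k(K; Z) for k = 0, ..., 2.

Order the vertices as a < b < c < d < e. Listing each simplex with vertices in this order, K has dimension 2 with simplices:

  0-simplices (5): a, b, c, d, e
  1-simplices (10): ab, ac, ad, ae, bc, bd, be, cd, ce, de
  2-simplices (5): abc, abd, ace, bde, cde

giving chain groups C_0 ≅ Z^5, C_1 ≅ Z^10, C_2 ≅ Z^5.

Boundary ∂_1: C_1 → C_0 sends each edge [p,q] (with p < q) to q − p. For instance
  ∂be = e − b.
As a 5×10 matrix over Z this has rank 4, with invariant factors (1,1,1,1).

∂_2: C_2 → C_1 acts by ∂[p,q,r] = [q,r] − [p,r] + [p,q]. For instance
  ∂bde = de − be + bd,
  ∂cde = de − ce + cd.
The resulting 10×5 matrix has rank 5, and its Smith normal form has invariant factors (1,1,1,1,1).

Computing H_k = (kernel of ∂_k) / (image of ∂_{k+1}):

  H_0: rank C_0 − rank ∂_1 = 5 − 4 = 1, and the invariant factors of ∂_1 are all 1, so H_0 ≅ Z.
  H_1: rank ker ∂_1 − rank ∂_2 = (10 − 4) − 5 = 1, and the invariant factors of ∂_2 are all 1, so H_1 ≅ Z.
  H_2: rank ker ∂_2 − rank ∂_3 = (5 − 5) − 0 = 0, and there is no ∂_3, so H_2 ≅ 0.

H_0 ≅ Z,  H_1 ≅ Z,  H_2 = 0.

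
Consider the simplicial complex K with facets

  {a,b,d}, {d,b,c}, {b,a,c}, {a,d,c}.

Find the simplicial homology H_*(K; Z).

We work with the vertex ordering a < b < c < d. The simplices of K, each written with vertices in increasing order, are:

  0-simplices (4): a, b, c, d
  1-simplices (6): ab, ac, ad, bc, bd, cd
  2-simplices (4): abc, abd, acd, bcd

so the chain groups are C_0 ≅ Z^4, C_1 ≅ Z^6, C_2 ≅ Z^4.

Boundary ∂_1: C_1 → C_0 sends each edge [p,q] (with p < q) to q − p. For instance
  ∂cd = d − c.
The resulting 4×6 matrix has rank 3, and its Smith normal form has invariant factors (1,1,1).

∂_2: C_2 → C_1 sends each 2-simplex [p,q,r] to [q,r] − [p,r] + [p,q]. For instance
  ∂bcd = cd − bd + bc,
  ∂acd = cd − ad + ac.
This gives a 6×4 integer matrix of rank 3; reducing to Smith normal form yields diagonal entries (1,1,1).

Computing H_k = (kernel of ∂_k) / (image of ∂_{k+1}):

  H_0: rank C_0 − rank ∂_1 = 4 − 3 = 1, and the invariant factors of ∂_1 are all 1, so H_0 ≅ Z.
  H_1: rank ker ∂_1 − rank ∂_2 = (6 − 3) − 3 = 0, and the invariant factors of ∂_2 are all 1, so H_1 ≅ 0.
  H_2: rank ker ∂_2 − rank ∂_3 = (4 − 3) − 0 = 1, and there is no ∂_3, so H_2 ≅ Z.

H_0 ≅ Z,  H_1 = 0,  H_2 ≅ Z.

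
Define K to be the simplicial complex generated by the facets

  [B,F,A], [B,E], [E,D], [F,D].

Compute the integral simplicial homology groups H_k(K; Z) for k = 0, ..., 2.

H_0 = Z,  H_1 = Z,  H_2 = 0.

Order the vertices as A < B < D < E < F. Listing each simplex with vertices in this order, K has dimension 2 with simplices:

  0-simplices (5): A, B, D, E, F
  1-simplices (6): AB, AF, BE, BF, DE, DF
  2-simplices (1): ABF

Hence C_0 ≅ Z^5, C_1 ≅ Z^6, C_2 ≅ Z^1.

Boundary ∂_1: C_1 → C_0 is given by ∂[p,q] = [q] − [p]. For instance
  ∂BE = E − B.
The resulting 5×6 matrix has rank 4, and its Smith normal form has invariant factors (1,1,1,1).

The boundary map ∂_2: C_2 → C_1 sends each 2-simplex [p,q,r] to [q,r] − [p,r] + [p,q]. For instance
  ∂ABF = BF − AF + AB.
The 6×1 boundary matrix has rank 1 and Smith normal form diag(1).

From H_k ≅ ker(∂_k) / im(∂_{k+1}) we obtain:

  H_0: rank C_0 − rank ∂_1 = 5 − 4 = 1, and the invariant factors of ∂_1 are all 1, so H_0 ≅ Z.
  H_1: rank ker ∂_1 − rank ∂_2 = (6 − 4) − 1 = 1, and the invariant factors of ∂_2 are all 1, so H_1 ≅ Z.
  H_2: rank ker ∂_2 − rank ∂_3 = (1 − 1) − 0 = 0, and there is no ∂_3, so H_2 ≅ 0.

As a check, the Euler characteristic is 5 − 6 + 1 = 0, which agrees with 1 − 1 + 0 = 0.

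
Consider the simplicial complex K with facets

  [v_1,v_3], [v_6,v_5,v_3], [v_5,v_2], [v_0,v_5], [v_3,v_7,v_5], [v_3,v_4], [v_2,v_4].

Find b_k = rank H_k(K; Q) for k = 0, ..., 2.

We work with the vertex ordering v_0 < v_1 < v_2 < v_3 < v_4 < v_5 < v_6 < v_7. The simplices of K, each written with vertices in increasing order, are:

  0-simplices (8): [v_0], [v_1], [v_2], [v_3], [v_4], [v_5], [v_6], [v_7]
  1-simplices (10): [v_0,v_5], [v_1,v_3], [v_2,v_4], [v_2,v_5], [v_3,v_4], [v_3,v_5], [v_3,v_6], [v_3,v_7], [v_5,v_6], [v_5,v_7]
  2-simplices (2): [v_3,v_5,v_6], [v_3,v_5,v_7]

so the chain groups are C_0 ≅ Z^8, C_1 ≅ Z^10, C_2 ≅ Z^2.

Boundary ∂_1: C_1 → C_0 sends each edge [p,q] (with p < q) to q − p.
As a 8×10 matrix over Z this has rank 7, with invariant factors (1,1,1,1,1,1,1).

The boundary map ∂_2: C_2 → C_1 maps a triangle to the signed sum of its edges. For instance
  ∂[v_3,v_5,v_6] = [v_5,v_6] − [v_3,v_6] + [v_3,v_5],
  ∂[v_3,v_5,v_7] = [v_5,v_7] − [v_3,v_7] + [v_3,v_5].
The resulting 10×2 matrix has rank 2, and its Smith normal form has invariant factors (1,1).

Computing H_k = (kernel of ∂_k) / (image of ∂_{k+1}):

  H_0: rank C_0 − rank ∂_1 = 8 − 7 = 1, and the invariant factors of ∂_1 are all 1, so H_0 = Z.
  H_1: rank ker ∂_1 − rank ∂_2 = (10 − 7) − 2 = 1, and the invariant factors of ∂_2 are all 1, so H_1 = Z.
  H_2: rank ker ∂_2 − rank ∂_3 = (2 − 2) − 0 = 0, and there is no ∂_3, so H_2 = 0.

Hence the Betti numbers are b_0 = 1, b_1 = 1, b_2 = 0.

b_0 = 1, b_1 = 1, b_2 = 0.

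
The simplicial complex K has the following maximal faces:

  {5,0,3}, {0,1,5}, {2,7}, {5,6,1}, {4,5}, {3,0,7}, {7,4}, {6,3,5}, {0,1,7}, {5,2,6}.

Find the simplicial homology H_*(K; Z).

Take the total order 0 < 1 < 2 < 3 < 4 < 5 < 6 < 7 on the vertex set. Then K (dimension 2) consists of the simplices:

  0-simplices (8): [0], [1], [2], [3], [4], [5], [6], [7]
  1-simplices (16): [0,1], [0,3], [0,5], [0,7], [1,5], [1,6], [1,7], [2,5], [2,6], [2,7], [3,5], [3,6], [3,7], [4,5], [4,7], [5,6]
  2-simplices (7): [0,1,5], [0,1,7], [0,3,5], [0,3,7], [1,5,6], [2,5,6], [3,5,6]

giving chain groups C_0 ≅ Z^8, C_1 ≅ Z^16, C_2 ≅ Z^7.

Boundary ∂_1: C_1 → C_0 sends each edge [p,q] (with p < q) to q − p. For instance
  ∂[0,3] = [3] − [0].
The resulting 8×16 matrix has rank 7, and its Smith normal form has invariant factors (1,1,1,1,1,1,1).

∂_2: C_2 → C_1 sends each 2-simplex [p,q,r] to [q,r] − [p,r] + [p,q]. For instance
  ∂[3,5,6] = [5,6] − [3,6] + [3,5],
  ∂[2,5,6] = [5,6] − [2,6] + [2,5].
The resulting 16×7 matrix has rank 7, and its Smith normal form has invariant factors (1,1,1,1,1,1,1).

From H_k ≅ ker(∂_k) / im(∂_{k+1}) we obtain:

  H_0: rank C_0 − rank ∂_1 = 8 − 7 = 1, and the invariant factors of ∂_1 are all 1, so H_0 ≅ Z.
  H_1: rank ker ∂_1 − rank ∂_2 = (16 − 7) − 7 = 2, and the invariant factors of ∂_2 are all 1, so H_1 ≅ Z^2.
  H_2: rank ker ∂_2 − rank ∂_3 = (7 − 7) − 0 = 0, and there is no ∂_3, so H_2 ≅ 0.

H_0 ≅ Z,  H_1 ≅ Z^2,  H_2 = 0.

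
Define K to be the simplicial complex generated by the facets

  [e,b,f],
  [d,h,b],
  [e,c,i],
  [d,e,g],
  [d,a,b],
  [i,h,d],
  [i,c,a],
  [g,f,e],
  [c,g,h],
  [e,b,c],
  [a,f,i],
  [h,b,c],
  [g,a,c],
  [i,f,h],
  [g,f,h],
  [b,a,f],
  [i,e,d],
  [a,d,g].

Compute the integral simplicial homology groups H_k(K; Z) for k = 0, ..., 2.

K has 9 vertices, 27 edges, 18 triangles.
rank ∂_0 = 0, rank ∂_1 = 8 ⇒ b_0 = 9 − 0 − 8 = 1; all invariant factors of ∂_1 are 1 so no torsion. So H_0 = Z.
rank ∂_1 = 8, rank ∂_2 = 17 ⇒ b_1 = 27 − 8 − 17 = 2; all invariant factors of ∂_2 are 1 so no torsion. So H_1 = Z^2.
rank ∂_2 = 17, rank ∂_3 = 0 ⇒ b_2 = 18 − 17 − 0 = 1. So H_2 = Z.

H_0 = Z,  H_1 = Z^2,  H_2 = Z.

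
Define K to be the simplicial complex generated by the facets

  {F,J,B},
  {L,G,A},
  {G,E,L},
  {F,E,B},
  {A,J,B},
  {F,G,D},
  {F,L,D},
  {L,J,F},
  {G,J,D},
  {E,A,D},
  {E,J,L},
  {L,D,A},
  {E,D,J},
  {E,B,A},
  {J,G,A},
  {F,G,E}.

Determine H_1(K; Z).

Order the vertices as A < B < D < E < F < G < J < L. Listing each simplex with vertices in this order, K has dimension 2 with simplices:

  0-simplices (8): A, B, D, E, F, G, J, L
  1-simplices (24): AB, AD, AE, AG, AJ, AL, BE, BF, BJ, DE, DF, DG, DJ, DL, EF, EG, EJ, EL, FG, FJ, FL, GJ, GL, JL
  2-simplices (16): ABE, ABJ, ADE, ADL, AGJ, AGL, BEF, BFJ, DEJ, DFG, DFL, DGJ, EFG, EGL, EJL, FJL

Hence C_0 ≅ Z^8, C_1 ≅ Z^24, C_2 ≅ Z^16.

∂_1: C_1 → C_0 is given by ∂[p,q] = [q] − [p].
As a 8×24 matrix over Z this has rank 7, with invariant factors (1,1,1,1,1,1,1).

∂_2: C_2 → C_1 sends each 2-simplex [p,q,r] to [q,r] − [p,r] + [p,q]. For instance
  ∂FJL = JL − FL + FJ,
  ∂EFG = FG − EG + EF.
The resulting 24×16 matrix has rank 15, and its Smith normal form has invariant factors (1,1,1,1,1,1,1,1,1,1,1,1,1,1,1).

Computing H_k = (kernel of ∂_k) / (image of ∂_{k+1}):

  H_1: rank ker ∂_1 − rank ∂_2 = (24 − 7) − 15 = 2, and the invariant factors of ∂_2 are all 1, so H_1 = Z^2.

(K is a triangulation of the torus T^2.)

H_1 ≅ Z^2.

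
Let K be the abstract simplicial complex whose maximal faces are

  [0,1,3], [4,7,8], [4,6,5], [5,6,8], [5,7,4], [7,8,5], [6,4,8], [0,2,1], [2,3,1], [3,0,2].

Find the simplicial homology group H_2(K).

H_2 = Z^2.

Take the total order 0 < 1 < 2 < 3 < 4 < 5 < 6 < 7 < 8 on the vertex set. Then K (dimension 2) consists of the simplices:

  0-simplices (9): [0], [1], [2], [3], [4], [5], [6], [7], [8]
  1-simplices (15): [0,1], [0,2], [0,3], [1,2], [1,3], [2,3], [4,5], [4,6], [4,7], [4,8], [5,6], [5,7], [5,8], [6,8], [7,8]
  2-simplices (10): [0,1,2], [0,1,3], [0,2,3], [1,2,3], [4,5,6], [4,5,7], [4,6,8], [4,7,8], [5,6,8], [5,7,8]

so the chain groups are C_0 ≅ Z^9, C_1 ≅ Z^15, C_2 ≅ Z^10.

The boundary map ∂_1: C_1 → C_0 is given by ∂[p,q] = [q] − [p]. For instance
  ∂[0,2] = [2] − [0].
The resulting 9×15 matrix has rank 7, and its Smith normal form has invariant factors (1,1,1,1,1,1,1).

∂_2: C_2 → C_1 maps a triangle to the signed sum of its edges. For instance
  ∂[0,1,2] = [1,2] − [0,2] + [0,1],
  ∂[4,6,8] = [6,8] − [4,8] + [4,6].
This gives a 15×10 integer matrix of rank 8; reducing to Smith normal form yields diagonal entries (1,1,1,1,1,1,1,1).

From H_k ≅ ker(∂_k) / im(∂_{k+1}) we obtain:

  H_2: rank ker ∂_2 − rank ∂_3 = (10 − 8) − 0 = 2, and there is no ∂_3, so H_2 ≅ Z^2.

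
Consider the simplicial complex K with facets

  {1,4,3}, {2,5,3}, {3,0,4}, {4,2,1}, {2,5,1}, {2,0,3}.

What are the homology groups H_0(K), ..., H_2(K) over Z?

H_0 ≅ Z,  H_1 ≅ Z,  H_2 = 0.

Take the total order 0 < 1 < 2 < 3 < 4 < 5 on the vertex set. Then K (dimension 2) consists of the simplices:

  0-simplices (6): [0], [1], [2], [3], [4], [5]
  1-simplices (12): [0,2], [0,3], [0,4], [1,2], [1,3], [1,4], [1,5], [2,3], [2,4], [2,5], [3,4], [3,5]
  2-simplices (6): [0,2,3], [0,3,4], [1,2,4], [1,2,5], [1,3,4], [2,3,5]

so the chain groups are C_0 ≅ Z^6, C_1 ≅ Z^12, C_2 ≅ Z^6.

The boundary map ∂_1: C_1 → C_0 maps an edge to its endpoints' difference, ∂[p,q] = q − p. For instance
  ∂[1,4] = [4] − [1].
As a 6×12 matrix over Z this has rank 5, with invariant factors (1,1,1,1,1).

Boundary ∂_2: C_2 → C_1 acts by ∂[p,q,r] = [q,r] − [p,r] + [p,q]. For instance
  ∂[2,3,5] = [3,5] − [2,5] + [2,3],
  ∂[0,2,3] = [2,3] − [0,3] + [0,2].
This gives a 12×6 integer matrix of rank 6; reducing to Smith normal form yields diagonal entries (1,1,1,1,1,1).

Now H_k = ker ∂_k / im ∂_{k+1}, so:

  H_0: rank C_0 − rank ∂_1 = 6 − 5 = 1, and the invariant factors of ∂_1 are all 1, so H_0 = Z.
  H_1: rank ker ∂_1 − rank ∂_2 = (12 − 5) − 6 = 1, and the invariant factors of ∂_2 are all 1, so H_1 = Z.
  H_2: rank ker ∂_2 − rank ∂_3 = (6 − 6) − 0 = 0, and there is no ∂_3, so H_2 = 0.

(K is a triangulation of the cylinder S^1 x I.)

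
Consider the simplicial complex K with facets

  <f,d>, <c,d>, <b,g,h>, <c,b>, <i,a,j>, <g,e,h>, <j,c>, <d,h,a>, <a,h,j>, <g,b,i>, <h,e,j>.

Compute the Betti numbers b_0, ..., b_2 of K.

Fix the vertex order a < b < c < d < e < f < g < h < i < j and write every simplex with vertices in increasing order. Then dim K = 2 and the simplices of K are:

  0-simplices (10): a, b, c, d, e, f, g, h, i, j
  1-simplices (19): ad, ah, ai, aj, bc, bg, bh, bi, cd, cj, df, dh, eg, eh, ej, gh, gi, hj, ij
  2-simplices (7): adh, ahj, aij, bgh, bgi, egh, ehj

Hence C_0 ≅ Z^10, C_1 ≅ Z^19, C_2 ≅ Z^7.

The boundary map ∂_1: C_1 → C_0 sends each edge [p,q] (with p < q) to q − p.
The 10×19 boundary matrix has rank 9 and Smith normal form diag(1,1,1,1,1,1,1,1,1).

The boundary map ∂_2: C_2 → C_1 acts by ∂[p,q,r] = [q,r] − [p,r] + [p,q]. For instance
  ∂adh = dh − ah + ad,
  ∂bgh = gh − bh + bg.
The 19×7 boundary matrix has rank 7 and Smith normal form diag(1,1,1,1,1,1,1).

Now H_k = ker ∂_k / im ∂_{k+1}, so:

  H_0: rank C_0 − rank ∂_1 = 10 − 9 = 1, and the invariant factors of ∂_1 are all 1, so H_0 ≅ Z.
  H_1: rank ker ∂_1 − rank ∂_2 = (19 − 9) − 7 = 3, and the invariant factors of ∂_2 are all 1, so H_1 ≅ Z^3.
  H_2: rank ker ∂_2 − rank ∂_3 = (7 − 7) − 0 = 0, and there is no ∂_3, so H_2 ≅ 0.

Hence the Betti numbers are b_0 = 1, b_1 = 3, b_2 = 0.

b_0 = 1, b_1 = 3, b_2 = 0.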